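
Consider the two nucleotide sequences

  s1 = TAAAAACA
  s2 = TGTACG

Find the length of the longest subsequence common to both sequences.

Match T (s1 #1, s2 #3); then A (s1 #6, s2 #4); then C (s1 #7, s2 #5) — 3 bases in the same relative order in both. Since dp[8][6] = 3, nothing longer is possible.

3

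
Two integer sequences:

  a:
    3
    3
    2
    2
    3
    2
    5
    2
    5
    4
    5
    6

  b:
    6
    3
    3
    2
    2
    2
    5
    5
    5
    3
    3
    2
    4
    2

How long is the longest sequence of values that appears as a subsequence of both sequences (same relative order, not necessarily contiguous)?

8

One common subsequence of length 8: 3 at a[1]=b[2] → 3 at a[2]=b[3] → 2 at a[3]=b[4] → 2 at a[4]=b[5] → 2 at a[6]=b[6] → 5 at a[7]=b[9] → 2 at a[8]=b[12] → 4 at a[10]=b[13]. Since dp[12][14] = 8, nothing longer is possible.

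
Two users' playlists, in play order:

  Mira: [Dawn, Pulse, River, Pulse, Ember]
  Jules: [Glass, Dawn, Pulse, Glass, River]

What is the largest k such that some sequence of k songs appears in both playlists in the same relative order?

3

Pick Dawn (Mira #1, Jules #2), then Pulse (Mira #2, Jules #3), then River (Mira #3, Jules #5); all 3 songs appear in both, in order. Since dp[5][5] = 3, nothing longer is possible.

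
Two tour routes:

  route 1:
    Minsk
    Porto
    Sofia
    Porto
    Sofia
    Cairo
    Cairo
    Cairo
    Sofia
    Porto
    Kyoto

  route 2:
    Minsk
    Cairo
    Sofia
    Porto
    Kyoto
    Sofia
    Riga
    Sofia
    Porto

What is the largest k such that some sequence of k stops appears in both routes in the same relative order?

6

Match Minsk [1,1]; then Sofia [3,3]; then Porto [4,4]; then Sofia [5,6]; then Sofia [9,8]; then Porto [10,9] — 6 stops in the same relative order in both. dp[11][9] = 6 confirms this is the maximum.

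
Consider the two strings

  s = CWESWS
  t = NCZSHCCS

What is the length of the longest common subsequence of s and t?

Match C (s #1, t #2) → S (s #4, t #4) → S (s #6, t #8) — 3 characters in the same relative order in both. Since dp[6][8] = 3, nothing longer is possible.

3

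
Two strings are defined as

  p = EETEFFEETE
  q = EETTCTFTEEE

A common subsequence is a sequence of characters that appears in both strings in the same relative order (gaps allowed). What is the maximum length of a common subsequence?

7

Let dp[i][j] be the LCS length of the first i characters of p and the first j characters of q. dp[i][j] = dp[i-1][j-1]+1 when the i-th and j-th characters match, else max(dp[i-1][j], dp[i][j-1]).
    ·  E  E  T  T  C  T  F  T  E  E  E
 ·  0  0  0  0  0  0  0  0  0  0  0  0
 E  0  1  1  1  1  1  1  1  1  1  1  1
 E  0  1  2  2  2  2  2  2  2  2  2  2
 T  0  1  2  3  3  3  3  3  3  3  3  3
 E  0  1  2  3  3  3  3  3  3  4  4  4
 F  0  1  2  3  3  3  3  4  4  4  4  4
 F  0  1  2  3  3  3  3  4  4  4  4  4
 E  0  1  2  3  3  3  3  4  4  5  5  5
 E  0  1  2  3  3  3  3  4  4  5  6  6
 T  0  1  2  3  4  4  4  4  5  5  6  6
 E  0  1  2  3  4  4  4  4  5  6  6  7
dp[10][11] = 7. One LCS (by backtracking along matches): EETFEEE.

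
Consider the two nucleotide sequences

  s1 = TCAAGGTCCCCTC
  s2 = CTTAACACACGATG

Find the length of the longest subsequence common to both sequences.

7

Match T [1,3] → A [3,4] → A [4,5] → C [8,6] → C [9,8] → C [10,10] → T [12,13] — 7 bases in the same relative order in both. The LCS DP gives dp[13][14] = 7, so this is optimal.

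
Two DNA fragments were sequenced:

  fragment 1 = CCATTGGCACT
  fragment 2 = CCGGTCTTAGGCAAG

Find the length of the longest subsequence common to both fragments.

8

One common subsequence of length 8: C [1,2], C [2,6], T [4,7], T [5,8], G [6,10], G [7,11], C [8,12], A [9,14]. dp[11][15] = 8 confirms this is the maximum.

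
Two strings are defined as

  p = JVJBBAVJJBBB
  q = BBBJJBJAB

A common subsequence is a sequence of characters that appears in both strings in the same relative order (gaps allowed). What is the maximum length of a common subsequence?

6

Pick B [4,2]; then B [5,3]; then J [8,4]; then J [9,5]; then B [10,6]; then B [12,9]; all 6 characters appear in both, in order, and the DP table's final entry dp[12][9] is also 6, so no common subsequence is longer.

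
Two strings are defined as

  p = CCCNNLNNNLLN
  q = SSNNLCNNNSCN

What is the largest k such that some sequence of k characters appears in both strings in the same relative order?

7

Let dp[i][j] be the LCS length of the first i characters of p and the first j characters of q. dp[i][j] = dp[i-1][j-1]+1 when the i-th and j-th characters match, else max(dp[i-1][j], dp[i][j-1]).
    ·  S  S  N  N  L  C  N  N  N  S  C  N
 ·  0  0  0  0  0  0  0  0  0  0  0  0  0
 C  0  0  0  0  0  0  1  1  1  1  1  1  1
 C  0  0  0  0  0  0  1  1  1  1  1  2  2
 C  0  0  0  0  0  0  1  1  1  1  1  2  2
 N  0  0  0  1  1  1  1  2  2  2  2  2  3
 N  0  0  0  1  2  2  2  2  3  3  3  3  3
 L  0  0  0  1  2  3  3  3  3  3  3  3  3
 N  0  0  0  1  2  3  3  4  4  4  4  4  4
 N  0  0  0  1  2  3  3  4  5  5  5  5  5
 N  0  0  0  1  2  3  3  4  5  6  6  6  6
 L  0  0  0  1  2  3  3  4  5  6  6  6  6
 L  0  0  0  1  2  3  3  4  5  6  6  6  6
 N  0  0  0  1  2  3  3  4  5  6  6  6  7
dp[12][12] = 7. One LCS (by backtracking along matches): NNLNNNN.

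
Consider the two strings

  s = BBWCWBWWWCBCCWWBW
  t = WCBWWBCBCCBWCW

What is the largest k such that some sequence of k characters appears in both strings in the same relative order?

Taking W at s[3]=t[1] → C at s[4]=t[2] → B at s[6]=t[3] → W at s[7]=t[4] → W at s[8]=t[5] → C at s[10]=t[7] → B at s[11]=t[8] → C at s[12]=t[9] → C at s[13]=t[10] → W at s[14]=t[12] → W at s[17]=t[14] gives a common subsequence of length 11. The LCS DP gives dp[17][14] = 11, so this is optimal.

11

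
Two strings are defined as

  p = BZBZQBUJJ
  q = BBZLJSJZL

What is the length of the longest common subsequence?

5

Let dp[i][j] be the LCS length of the first i characters of p and the first j characters of q. dp[i][j] = dp[i-1][j-1]+1 when the i-th and j-th characters match, else max(dp[i-1][j], dp[i][j-1]).
    ·  B  B  Z  L  J  S  J  Z  L
 ·  0  0  0  0  0  0  0  0  0  0
 B  0  1  1  1  1  1  1  1  1  1
 Z  0  1  1  2  2  2  2  2  2  2
 B  0  1  2  2  2  2  2  2  2  2
 Z  0  1  2  3  3  3  3  3  3  3
 Q  0  1  2  3  3  3  3  3  3  3
 B  0  1  2  3  3  3  3  3  3  3
 U  0  1  2  3  3  3  3  3  3  3
 J  0  1  2  3  3  4  4  4  4  4
 J  0  1  2  3  3  4  4  5  5  5
dp[9][9] = 5. One LCS (by backtracking along matches): BBZJJ.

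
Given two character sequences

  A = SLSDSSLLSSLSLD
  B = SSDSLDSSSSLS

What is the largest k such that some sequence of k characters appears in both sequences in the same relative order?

Match S (A #1, B #4), L (A #2, B #5), D (A #4, B #6), S (A #5, B #7), S (A #6, B #8), S (A #9, B #9), S (A #10, B #10), L (A #11, B #11), S (A #12, B #12) — 9 characters in the same relative order in both. Since dp[14][12] = 9, nothing longer is possible.

9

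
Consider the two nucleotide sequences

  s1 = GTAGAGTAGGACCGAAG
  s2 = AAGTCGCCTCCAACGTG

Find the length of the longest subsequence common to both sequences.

Match A [3,1], then A [5,2], then G [6,3], then T [7,4], then G [9,6], then C [12,10], then C [13,11], then A [15,12], then A [16,13], then G [17,17] — 10 bases in the same relative order in both. Since dp[17][17] = 10, nothing longer is possible.

10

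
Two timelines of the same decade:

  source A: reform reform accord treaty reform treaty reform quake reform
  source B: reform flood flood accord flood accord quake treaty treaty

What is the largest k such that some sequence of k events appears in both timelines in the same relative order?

Match reform at source A[1]=source B[1], then accord at source A[3]=source B[6], then treaty at source A[4]=source B[8], then treaty at source A[6]=source B[9] — 4 events in the same relative order in both. dp[9][9] = 4 confirms this is the maximum.

4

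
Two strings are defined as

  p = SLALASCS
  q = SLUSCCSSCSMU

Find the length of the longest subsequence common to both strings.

5

One common subsequence of length 5: S at p[1]=q[1], L at p[2]=q[2], S at p[6]=q[8], C at p[7]=q[9], S at p[8]=q[10]. Since dp[8][12] = 5, nothing longer is possible.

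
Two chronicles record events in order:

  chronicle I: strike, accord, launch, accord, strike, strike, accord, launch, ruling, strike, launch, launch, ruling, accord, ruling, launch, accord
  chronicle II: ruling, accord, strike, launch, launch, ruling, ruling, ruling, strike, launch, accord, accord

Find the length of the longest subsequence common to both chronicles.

One common subsequence of length 8: strike (chronicle I #1, chronicle II #3), then launch (chronicle I #3, chronicle II #4), then launch (chronicle I #8, chronicle II #5), then ruling (chronicle I #9, chronicle II #8), then strike (chronicle I #10, chronicle II #9), then launch (chronicle I #12, chronicle II #10), then accord (chronicle I #14, chronicle II #11), then accord (chronicle I #17, chronicle II #12), and the DP table's final entry dp[17][12] is also 8, so no common subsequence is longer.

8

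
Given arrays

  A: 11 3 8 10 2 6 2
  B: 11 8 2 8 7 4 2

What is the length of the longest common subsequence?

Let dp[i][j] be the LCS length of the first i values of A and the first j values of B. dp[i][j] = dp[i-1][j-1]+1 when the i-th and j-th values match, else max(dp[i-1][j], dp[i][j-1]).
    · 11  8  2  8  7  4  2
 ·  0  0  0  0  0  0  0  0
11  0  1  1  1  1  1  1  1
 3  0  1  1  1  1  1  1  1
 8  0  1  2  2  2  2  2  2
10  0  1  2  2  2  2  2  2
 2  0  1  2  3  3  3  3  3
 6  0  1  2  3  3  3  3  3
 2  0  1  2  3  3  3  3  4
dp[7][7] = 4. One LCS (by backtracking along matches): 11, 8, 2, 2.

4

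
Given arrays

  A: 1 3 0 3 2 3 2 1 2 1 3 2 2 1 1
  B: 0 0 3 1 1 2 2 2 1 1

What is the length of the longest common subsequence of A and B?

8

Taking 0 at A[3]=B[2], 3 at A[4]=B[3], 1 at A[8]=B[5], 2 at A[9]=B[6], 2 at A[12]=B[7], 2 at A[13]=B[8], 1 at A[14]=B[9], 1 at A[15]=B[10] gives a common subsequence of length 8. Since dp[15][10] = 8, nothing longer is possible.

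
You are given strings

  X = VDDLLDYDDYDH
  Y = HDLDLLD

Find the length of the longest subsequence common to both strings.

5

Pick D (X #2, Y #2), D (X #3, Y #4), L (X #4, Y #5), L (X #5, Y #6), D (X #11, Y #7); all 5 characters appear in both, in order. The LCS DP gives dp[12][7] = 5, so this is optimal.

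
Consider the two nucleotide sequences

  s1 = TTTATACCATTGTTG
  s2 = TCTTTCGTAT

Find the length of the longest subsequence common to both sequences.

Let dp[i][j] be the LCS length of the first i bases of s1 and the first j bases of s2. dp[i][j] = dp[i-1][j-1]+1 when the i-th and j-th bases match, else max(dp[i-1][j], dp[i][j-1]).
    ·  T  C  T  T  T  C  G  T  A  T
 ·  0  0  0  0  0  0  0  0  0  0  0
 T  0  1  1  1  1  1  1  1  1  1  1
 T  0  1  1  2  2  2  2  2  2  2  2
 T  0  1  1  2  3  3  3  3  3  3  3
 A  0  1  1  2  3  3  3  3  3  4  4
 T  0  1  1  2  3  4  4  4  4  4  5
 A  0  1  1  2  3  4  4  4  4  5  5
 C  0  1  2  2  3  4  5  5  5  5  5
 C  0  1  2  2  3  4  5  5  5  5  5
 A  0  1  2  2  3  4  5  5  5  6  6
 T  0  1  2  3  3  4  5  5  6  6  7
 T  0  1  2  3  4  4  5  5  6  6  7
 G  0  1  2  3  4  4  5  6  6  6  7
 T  0  1  2  3  4  5  5  6  7  7  7
 T  0  1  2  3  4  5  5  6  7  7  8
 G  0  1  2  3  4  5  5  6  7  7  8
dp[15][10] = 8. One LCS (by backtracking along matches): TTTTCGTT.

8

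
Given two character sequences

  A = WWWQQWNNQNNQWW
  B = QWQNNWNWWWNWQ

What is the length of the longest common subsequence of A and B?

Match W [3,2], Q [5,3], N [7,4], N [8,5], N [10,7], N [11,11], Q [12,13] — 7 characters in the same relative order in both, and the DP table's final entry dp[14][13] is also 7, so no common subsequence is longer.

7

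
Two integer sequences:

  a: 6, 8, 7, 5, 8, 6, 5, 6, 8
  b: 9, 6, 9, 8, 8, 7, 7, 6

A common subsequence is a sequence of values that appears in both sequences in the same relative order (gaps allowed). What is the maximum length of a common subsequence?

4

Taking 6 [1,2], 8 [2,5], 7 [3,7], 6 [8,8] gives a common subsequence of length 4, and the DP table's final entry dp[9][8] is also 4, so no common subsequence is longer.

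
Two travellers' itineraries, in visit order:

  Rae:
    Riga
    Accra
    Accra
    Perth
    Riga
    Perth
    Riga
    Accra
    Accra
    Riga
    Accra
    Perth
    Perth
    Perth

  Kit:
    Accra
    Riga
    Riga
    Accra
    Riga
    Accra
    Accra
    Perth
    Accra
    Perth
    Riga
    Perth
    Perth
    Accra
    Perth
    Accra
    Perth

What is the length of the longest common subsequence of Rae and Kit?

One common subsequence of length 9: Riga at Rae[1]=Kit[5] → Accra at Rae[2]=Kit[7] → Accra at Rae[3]=Kit[9] → Perth at Rae[4]=Kit[10] → Riga at Rae[5]=Kit[11] → Perth at Rae[6]=Kit[13] → Accra at Rae[8]=Kit[14] → Accra at Rae[11]=Kit[16] → Perth at Rae[14]=Kit[17]. dp[14][17] = 9 confirms this is the maximum.

9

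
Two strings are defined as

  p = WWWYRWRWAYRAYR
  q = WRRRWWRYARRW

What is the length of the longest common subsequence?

7

Taking W at p[1]=q[1]; then W at p[2]=q[5]; then W at p[3]=q[6]; then Y at p[4]=q[8]; then R at p[5]=q[10]; then R at p[7]=q[11]; then W at p[8]=q[12] gives a common subsequence of length 7. dp[14][12] = 7 confirms this is the maximum.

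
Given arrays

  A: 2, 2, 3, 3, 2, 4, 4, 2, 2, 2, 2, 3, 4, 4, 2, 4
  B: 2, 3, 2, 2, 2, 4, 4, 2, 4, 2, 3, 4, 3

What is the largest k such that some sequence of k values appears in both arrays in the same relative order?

9

Pick 2 (A #1, B #3), then 2 (A #2, B #4), then 2 (A #5, B #5), then 4 (A #6, B #6), then 4 (A #7, B #7), then 2 (A #8, B #8), then 2 (A #11, B #10), then 3 (A #12, B #11), then 4 (A #13, B #12); all 9 values appear in both, in order. Since dp[16][13] = 9, nothing longer is possible.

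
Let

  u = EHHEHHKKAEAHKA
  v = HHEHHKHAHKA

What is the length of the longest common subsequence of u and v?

Taking H at u[2]=v[1]; then H at u[3]=v[2]; then E at u[4]=v[3]; then H at u[5]=v[4]; then H at u[6]=v[5]; then K at u[7]=v[6]; then A at u[11]=v[8]; then H at u[12]=v[9]; then K at u[13]=v[10]; then A at u[14]=v[11] gives a common subsequence of length 10. dp[14][11] = 10 confirms this is the maximum.

10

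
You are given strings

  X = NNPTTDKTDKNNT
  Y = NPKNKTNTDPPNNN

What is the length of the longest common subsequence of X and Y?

7

One common subsequence of length 7: N at X[1]=Y[1]; then N at X[2]=Y[4]; then T at X[4]=Y[6]; then T at X[5]=Y[8]; then D at X[6]=Y[9]; then N at X[11]=Y[13]; then N at X[12]=Y[14]. Since dp[13][14] = 7, nothing longer is possible.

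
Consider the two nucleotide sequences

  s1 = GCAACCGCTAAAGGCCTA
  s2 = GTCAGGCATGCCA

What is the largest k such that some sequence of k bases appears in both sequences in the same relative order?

Match G (s1 #1, s2 #1), C (s1 #2, s2 #3), A (s1 #3, s2 #4), G (s1 #7, s2 #6), C (s1 #8, s2 #7), T (s1 #9, s2 #9), G (s1 #14, s2 #10), C (s1 #15, s2 #11), C (s1 #16, s2 #12), A (s1 #18, s2 #13) — 10 bases in the same relative order in both, and the DP table's final entry dp[18][13] is also 10, so no common subsequence is longer.

10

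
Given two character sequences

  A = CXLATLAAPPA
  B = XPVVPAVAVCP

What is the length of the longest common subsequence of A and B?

4

Pick X (A #2, B #1); then A (A #4, B #6); then A (A #7, B #8); then P (A #10, B #11); all 4 characters appear in both, in order. The LCS DP gives dp[11][11] = 4, so this is optimal.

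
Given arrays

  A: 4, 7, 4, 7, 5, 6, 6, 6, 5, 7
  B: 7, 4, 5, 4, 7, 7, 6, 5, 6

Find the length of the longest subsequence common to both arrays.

Match 4 at A[1]=B[4], then 7 at A[2]=B[5], then 7 at A[4]=B[6], then 5 at A[5]=B[8], then 6 at A[8]=B[9] — 5 values in the same relative order in both. The LCS DP gives dp[10][9] = 5, so this is optimal.

5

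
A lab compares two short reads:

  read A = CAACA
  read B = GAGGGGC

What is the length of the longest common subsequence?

2

One common subsequence of length 2: A at read A[2]=read B[2], C at read A[4]=read B[7], and the DP table's final entry dp[5][7] is also 2, so no common subsequence is longer.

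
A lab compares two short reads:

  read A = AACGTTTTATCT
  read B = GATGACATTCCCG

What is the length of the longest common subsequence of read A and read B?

Taking A [1,2]; then A [2,5]; then C [3,6]; then T [5,8]; then T [6,9]; then C [11,12] gives a common subsequence of length 6. dp[12][13] = 6 confirms this is the maximum.

6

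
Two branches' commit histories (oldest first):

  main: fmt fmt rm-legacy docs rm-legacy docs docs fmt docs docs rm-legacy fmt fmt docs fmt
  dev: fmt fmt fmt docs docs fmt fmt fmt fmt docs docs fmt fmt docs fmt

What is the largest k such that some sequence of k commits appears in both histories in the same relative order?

11

Match fmt [1,2], then fmt [2,3], then docs [4,4], then docs [6,5], then fmt [8,9], then docs [9,10], then docs [10,11], then fmt [12,12], then fmt [13,13], then docs [14,14], then fmt [15,15] — 11 commits in the same relative order in both. Since dp[15][15] = 11, nothing longer is possible.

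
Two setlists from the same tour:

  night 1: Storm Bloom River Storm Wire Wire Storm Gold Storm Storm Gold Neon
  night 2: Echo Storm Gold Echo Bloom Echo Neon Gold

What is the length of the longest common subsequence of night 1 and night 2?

3

One common subsequence of length 3: Storm at night 1[1]=night 2[2] → Bloom at night 1[2]=night 2[5] → Gold at night 1[11]=night 2[8]. The LCS DP gives dp[12][8] = 3, so this is optimal.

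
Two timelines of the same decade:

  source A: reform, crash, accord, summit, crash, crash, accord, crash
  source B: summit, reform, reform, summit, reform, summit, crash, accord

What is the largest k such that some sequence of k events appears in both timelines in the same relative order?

4

Pick reform at source A[1]=source B[5], summit at source A[4]=source B[6], crash at source A[6]=source B[7], accord at source A[7]=source B[8]; all 4 events appear in both, in order, and the DP table's final entry dp[8][8] is also 4, so no common subsequence is longer.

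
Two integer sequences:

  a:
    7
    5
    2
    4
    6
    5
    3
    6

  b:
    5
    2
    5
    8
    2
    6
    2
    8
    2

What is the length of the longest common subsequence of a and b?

4

One common subsequence of length 4: 5 [2,1], 2 [3,2], 5 [6,3], 6 [8,6], and the DP table's final entry dp[8][9] is also 4, so no common subsequence is longer.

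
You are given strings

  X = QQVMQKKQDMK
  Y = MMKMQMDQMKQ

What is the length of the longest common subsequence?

6

One common subsequence of length 6: M [4,2]; then K [6,3]; then Q [8,5]; then D [9,7]; then M [10,9]; then K [11,10]. dp[11][11] = 6 confirms this is the maximum.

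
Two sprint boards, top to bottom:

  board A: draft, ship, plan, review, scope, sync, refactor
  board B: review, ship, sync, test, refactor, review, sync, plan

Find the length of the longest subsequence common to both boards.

3

Pick ship at board A[2]=board B[2] → review at board A[4]=board B[6] → sync at board A[6]=board B[7]; all 3 tasks appear in both, in order. dp[7][8] = 3 confirms this is the maximum.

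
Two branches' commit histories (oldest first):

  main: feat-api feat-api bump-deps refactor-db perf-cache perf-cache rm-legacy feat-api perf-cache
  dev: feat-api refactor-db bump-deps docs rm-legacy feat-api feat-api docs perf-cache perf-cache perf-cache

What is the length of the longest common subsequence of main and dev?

5

Taking feat-api at main[1]=dev[6], then feat-api at main[2]=dev[7], then perf-cache at main[5]=dev[9], then perf-cache at main[6]=dev[10], then perf-cache at main[9]=dev[11] gives a common subsequence of length 5. The LCS DP gives dp[9][11] = 5, so this is optimal.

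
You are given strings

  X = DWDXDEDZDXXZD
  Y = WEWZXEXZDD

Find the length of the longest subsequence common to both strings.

7

Taking W (X #2, Y #1), then E (X #6, Y #2), then Z (X #8, Y #4), then X (X #10, Y #5), then X (X #11, Y #7), then Z (X #12, Y #8), then D (X #13, Y #10) gives a common subsequence of length 7. dp[13][10] = 7 confirms this is the maximum.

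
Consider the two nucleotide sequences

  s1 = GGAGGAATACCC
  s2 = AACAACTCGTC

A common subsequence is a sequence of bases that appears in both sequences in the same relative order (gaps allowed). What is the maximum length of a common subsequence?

Taking A [3,1], A [6,2], A [7,4], A [9,5], C [10,6], C [11,8], C [12,11] gives a common subsequence of length 7. The LCS DP gives dp[12][11] = 7, so this is optimal.

7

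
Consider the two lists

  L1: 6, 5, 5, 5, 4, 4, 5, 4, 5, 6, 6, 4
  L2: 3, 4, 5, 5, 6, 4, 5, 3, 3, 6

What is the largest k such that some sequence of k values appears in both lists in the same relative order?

Let dp[i][j] be the LCS length of the first i values of L1 and the first j values of L2. dp[i][j] = dp[i-1][j-1]+1 when the i-th and j-th values match, else max(dp[i-1][j], dp[i][j-1]).
    ·  3  4  5  5  6  4  5  3  3  6
 ·  0  0  0  0  0  0  0  0  0  0  0
 6  0  0  0  0  0  1  1  1  1  1  1
 5  0  0  0  1  1  1  1  2  2  2  2
 5  0  0  0  1  2  2  2  2  2  2  2
 5  0  0  0  1  2  2  2  3  3  3  3
 4  0  0  1  1  2  2  3  3  3  3  3
 4  0  0  1  1  2  2  3  3  3  3  3
 5  0  0  1  2  2  2  3  4  4  4  4
 4  0  0  1  2  2  2  3  4  4  4  4
 5  0  0  1  2  3  3  3  4  4  4  4
 6  0  0  1  2  3  4  4  4  4  4  5
 6  0  0  1  2  3  4  4  4  4  4  5
 4  0  0  1  2  3  4  5  5  5  5  5
dp[12][10] = 5. One LCS (by backtracking along matches): 5, 5, 4, 5, 6.

5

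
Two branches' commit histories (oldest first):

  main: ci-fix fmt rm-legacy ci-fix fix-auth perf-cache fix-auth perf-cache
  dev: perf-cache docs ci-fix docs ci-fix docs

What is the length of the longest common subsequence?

Pick ci-fix (main #1, dev #3) → ci-fix (main #4, dev #5); all 2 commits appear in both, in order, and the DP table's final entry dp[8][6] is also 2, so no common subsequence is longer.

2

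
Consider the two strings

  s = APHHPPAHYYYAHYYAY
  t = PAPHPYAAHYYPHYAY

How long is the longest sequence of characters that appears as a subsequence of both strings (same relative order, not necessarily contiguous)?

Pick A at s[1]=t[2], P at s[2]=t[3], H at s[4]=t[4], P at s[5]=t[5], A at s[7]=t[8], H at s[8]=t[9], Y at s[9]=t[10], Y at s[10]=t[11], H at s[13]=t[13], Y at s[15]=t[14], A at s[16]=t[15], Y at s[17]=t[16]; all 12 characters appear in both, in order, and the DP table's final entry dp[17][16] is also 12, so no common subsequence is longer.

12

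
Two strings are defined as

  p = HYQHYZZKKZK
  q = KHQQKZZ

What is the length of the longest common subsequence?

Pick H at p[1]=q[2]; then Q at p[3]=q[4]; then Z at p[7]=q[6]; then Z at p[10]=q[7]; all 4 characters appear in both, in order. The LCS DP gives dp[11][7] = 4, so this is optimal.

4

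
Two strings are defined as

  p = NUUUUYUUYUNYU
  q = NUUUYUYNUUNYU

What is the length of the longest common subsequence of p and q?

11

Pick N (p #1, q #1) → U (p #2, q #2) → U (p #3, q #3) → U (p #4, q #4) → U (p #5, q #6) → Y (p #6, q #7) → U (p #8, q #9) → U (p #10, q #10) → N (p #11, q #11) → Y (p #12, q #12) → U (p #13, q #13); all 11 characters appear in both, in order, and the DP table's final entry dp[13][13] is also 11, so no common subsequence is longer.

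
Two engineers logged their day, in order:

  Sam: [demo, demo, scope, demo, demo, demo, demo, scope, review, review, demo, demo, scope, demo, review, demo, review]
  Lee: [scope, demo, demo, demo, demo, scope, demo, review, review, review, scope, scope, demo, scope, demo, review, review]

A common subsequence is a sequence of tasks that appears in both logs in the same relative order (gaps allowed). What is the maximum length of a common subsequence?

13

Taking scope at Sam[3]=Lee[1], then demo at Sam[4]=Lee[2], then demo at Sam[5]=Lee[3], then demo at Sam[6]=Lee[4], then demo at Sam[7]=Lee[5], then scope at Sam[8]=Lee[6], then review at Sam[9]=Lee[9], then review at Sam[10]=Lee[10], then demo at Sam[12]=Lee[13], then scope at Sam[13]=Lee[14], then demo at Sam[14]=Lee[15], then review at Sam[15]=Lee[16], then review at Sam[17]=Lee[17] gives a common subsequence of length 13. dp[17][17] = 13 confirms this is the maximum.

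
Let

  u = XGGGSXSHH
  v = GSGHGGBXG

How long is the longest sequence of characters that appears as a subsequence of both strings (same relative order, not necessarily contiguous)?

4

Let dp[i][j] be the LCS length of the first i characters of u and the first j characters of v. dp[i][j] = dp[i-1][j-1]+1 when the i-th and j-th characters match, else max(dp[i-1][j], dp[i][j-1]).
    ·  G  S  G  H  G  G  B  X  G
 ·  0  0  0  0  0  0  0  0  0  0
 X  0  0  0  0  0  0  0  0  1  1
 G  0  1  1  1  1  1  1  1  1  2
 G  0  1  1  2  2  2  2  2  2  2
 G  0  1  1  2  2  3  3  3  3  3
 S  0  1  2  2  2  3  3  3  3  3
 X  0  1  2  2  2  3  3  3  4  4
 S  0  1  2  2  2  3  3  3  4  4
 H  0  1  2  2  3  3  3  3  4  4
 H  0  1  2  2  3  3  3  3  4  4
dp[9][9] = 4. One LCS (by backtracking along matches): GGGX.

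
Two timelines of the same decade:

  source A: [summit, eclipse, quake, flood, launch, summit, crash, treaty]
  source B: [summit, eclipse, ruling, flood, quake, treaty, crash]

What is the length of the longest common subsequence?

4

Pick summit at source A[1]=source B[1]; then eclipse at source A[2]=source B[2]; then quake at source A[3]=source B[5]; then crash at source A[7]=source B[7]; all 4 events appear in both, in order. dp[8][7] = 4 confirms this is the maximum.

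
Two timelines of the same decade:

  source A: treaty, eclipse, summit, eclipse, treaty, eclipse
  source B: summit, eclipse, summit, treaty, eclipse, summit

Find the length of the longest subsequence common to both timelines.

4

Pick eclipse [2,2]; then summit [3,3]; then treaty [5,4]; then eclipse [6,5]; all 4 events appear in both, in order. dp[6][6] = 4 confirms this is the maximum.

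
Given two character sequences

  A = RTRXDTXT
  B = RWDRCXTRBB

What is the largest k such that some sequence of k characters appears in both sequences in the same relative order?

4

Let dp[i][j] be the LCS length of the first i characters of A and the first j characters of B. dp[i][j] = dp[i-1][j-1]+1 when the i-th and j-th characters match, else max(dp[i-1][j], dp[i][j-1]).
    ·  R  W  D  R  C  X  T  R  B  B
 ·  0  0  0  0  0  0  0  0  0  0  0
 R  0  1  1  1  1  1  1  1  1  1  1
 T  0  1  1  1  1  1  1  2  2  2  2
 R  0  1  1  1  2  2  2  2  3  3  3
 X  0  1  1  1  2  2  3  3  3  3  3
 D  0  1  1  2  2  2  3  3  3  3  3
 T  0  1  1  2  2  2  3  4  4  4  4
 X  0  1  1  2  2  2  3  4  4  4  4
 T  0  1  1  2  2  2  3  4  4  4  4
dp[8][10] = 4. One LCS (by backtracking along matches): RRXT.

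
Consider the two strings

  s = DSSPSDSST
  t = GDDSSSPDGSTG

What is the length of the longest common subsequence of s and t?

7

One common subsequence of length 7: D at s[1]=t[3], S at s[2]=t[5], S at s[3]=t[6], P at s[4]=t[7], D at s[6]=t[8], S at s[8]=t[10], T at s[9]=t[11], and the DP table's final entry dp[9][12] is also 7, so no common subsequence is longer.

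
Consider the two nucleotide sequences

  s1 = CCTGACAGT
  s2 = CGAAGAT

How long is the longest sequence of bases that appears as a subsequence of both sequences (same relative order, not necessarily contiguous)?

6

One common subsequence of length 6: C (s1 #2, s2 #1); then G (s1 #4, s2 #2); then A (s1 #5, s2 #3); then A (s1 #7, s2 #4); then G (s1 #8, s2 #5); then T (s1 #9, s2 #7). dp[9][7] = 6 confirms this is the maximum.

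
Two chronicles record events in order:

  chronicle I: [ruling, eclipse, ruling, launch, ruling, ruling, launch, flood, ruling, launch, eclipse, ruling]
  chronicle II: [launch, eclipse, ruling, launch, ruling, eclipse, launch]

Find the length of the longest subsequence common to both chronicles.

Pick eclipse at chronicle I[2]=chronicle II[2] → ruling at chronicle I[3]=chronicle II[3] → launch at chronicle I[4]=chronicle II[4] → ruling at chronicle I[5]=chronicle II[5] → launch at chronicle I[10]=chronicle II[7]; all 5 events appear in both, in order. The LCS DP gives dp[12][7] = 5, so this is optimal.

5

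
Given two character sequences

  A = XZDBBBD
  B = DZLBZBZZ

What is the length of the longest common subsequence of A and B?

Taking Z [2,2] → B [4,4] → B [5,6] gives a common subsequence of length 3. dp[7][8] = 3 confirms this is the maximum.

3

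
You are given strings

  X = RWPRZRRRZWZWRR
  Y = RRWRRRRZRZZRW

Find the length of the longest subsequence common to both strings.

9

Pick R at X[1]=Y[2]; then W at X[2]=Y[3]; then R at X[4]=Y[5]; then R at X[6]=Y[6]; then R at X[7]=Y[7]; then R at X[8]=Y[9]; then Z at X[9]=Y[10]; then Z at X[11]=Y[11]; then W at X[12]=Y[13]; all 9 characters appear in both, in order, and the DP table's final entry dp[14][13] is also 9, so no common subsequence is longer.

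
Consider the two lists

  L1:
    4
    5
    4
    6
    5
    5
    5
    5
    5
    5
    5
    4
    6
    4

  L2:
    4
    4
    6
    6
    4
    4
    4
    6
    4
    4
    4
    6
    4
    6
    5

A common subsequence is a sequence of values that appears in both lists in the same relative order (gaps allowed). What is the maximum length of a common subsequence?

6

One common subsequence of length 6: 4 [1,6], 4 [3,7], 6 [4,8], 4 [12,11], 6 [13,12], 4 [14,13], and the DP table's final entry dp[14][15] is also 6, so no common subsequence is longer.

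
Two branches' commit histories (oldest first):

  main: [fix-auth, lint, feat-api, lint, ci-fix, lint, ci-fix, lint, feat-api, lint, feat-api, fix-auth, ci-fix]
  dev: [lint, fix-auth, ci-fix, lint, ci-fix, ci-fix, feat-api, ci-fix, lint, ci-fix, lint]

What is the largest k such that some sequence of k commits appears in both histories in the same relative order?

Taking fix-auth (main #1, dev #2); then lint (main #2, dev #4); then feat-api (main #3, dev #7); then ci-fix (main #5, dev #8); then lint (main #6, dev #9); then ci-fix (main #7, dev #10); then lint (main #10, dev #11) gives a common subsequence of length 7, and the DP table's final entry dp[13][11] is also 7, so no common subsequence is longer.

7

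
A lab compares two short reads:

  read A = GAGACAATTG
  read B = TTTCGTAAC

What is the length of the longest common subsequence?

Let dp[i][j] be the LCS length of the first i bases of read A and the first j bases of read B. dp[i][j] = dp[i-1][j-1]+1 when the i-th and j-th bases match, else max(dp[i-1][j], dp[i][j-1]).
    ·  T  T  T  C  G  T  A  A  C
 ·  0  0  0  0  0  0  0  0  0  0
 G  0  0  0  0  0  1  1  1  1  1
 A  0  0  0  0  0  1  1  2  2  2
 G  0  0  0  0  0  1  1  2  2  2
 A  0  0  0  0  0  1  1  2  3  3
 C  0  0  0  0  1  1  1  2  3  4
 A  0  0  0  0  1  1  1  2  3  4
 A  0  0  0  0  1  1  1  2  3  4
 T  0  1  1  1  1  1  2  2  3  4
 T  0  1  2  2  2  2  2  2  3  4
 G  0  1  2  2  2  3  3  3  3  4
dp[10][9] = 4. One LCS (by backtracking along matches): GAAC.

4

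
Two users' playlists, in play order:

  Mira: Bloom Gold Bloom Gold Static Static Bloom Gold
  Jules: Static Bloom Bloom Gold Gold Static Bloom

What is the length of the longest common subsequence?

5

One common subsequence of length 5: Bloom (Mira #1, Jules #3), then Gold (Mira #2, Jules #4), then Gold (Mira #4, Jules #5), then Static (Mira #6, Jules #6), then Bloom (Mira #7, Jules #7), and the DP table's final entry dp[8][7] is also 5, so no common subsequence is longer.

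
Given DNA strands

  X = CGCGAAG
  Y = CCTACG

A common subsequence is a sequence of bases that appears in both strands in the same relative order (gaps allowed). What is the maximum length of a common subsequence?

Let dp[i][j] be the LCS length of the first i bases of X and the first j bases of Y. dp[i][j] = dp[i-1][j-1]+1 when the i-th and j-th bases match, else max(dp[i-1][j], dp[i][j-1]).
    ·  C  C  T  A  C  G
 ·  0  0  0  0  0  0  0
 C  0  1  1  1  1  1  1
 G  0  1  1  1  1  1  2
 C  0  1  2  2  2  2  2
 G  0  1  2  2  2  2  3
 A  0  1  2  2  3  3  3
 A  0  1  2  2  3  3  3
 G  0  1  2  2  3  3  4
dp[7][6] = 4. One LCS (by backtracking along matches): CCAG.

4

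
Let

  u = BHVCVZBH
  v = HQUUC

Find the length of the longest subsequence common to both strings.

2

Pick H (u #2, v #1) → C (u #4, v #5); all 2 characters appear in both, in order. Since dp[8][5] = 2, nothing longer is possible.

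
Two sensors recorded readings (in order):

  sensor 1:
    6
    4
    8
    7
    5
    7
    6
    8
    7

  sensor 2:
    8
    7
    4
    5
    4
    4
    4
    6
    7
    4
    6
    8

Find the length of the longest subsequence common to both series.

6

Taking 8 (sensor 1 #3, sensor 2 #1), 7 (sensor 1 #4, sensor 2 #2), 5 (sensor 1 #5, sensor 2 #4), 7 (sensor 1 #6, sensor 2 #9), 6 (sensor 1 #7, sensor 2 #11), 8 (sensor 1 #8, sensor 2 #12) gives a common subsequence of length 6. The LCS DP gives dp[9][12] = 6, so this is optimal.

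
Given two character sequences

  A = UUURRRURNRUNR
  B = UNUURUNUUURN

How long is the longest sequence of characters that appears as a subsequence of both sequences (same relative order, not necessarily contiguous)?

Match U [1,1]; then U [2,3]; then U [3,4]; then R [6,5]; then U [7,6]; then N [9,7]; then R [10,11]; then N [12,12] — 8 characters in the same relative order in both. The LCS DP gives dp[13][12] = 8, so this is optimal.

8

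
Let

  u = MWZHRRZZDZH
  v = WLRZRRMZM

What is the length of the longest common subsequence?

Let dp[i][j] be the LCS length of the first i characters of u and the first j characters of v. dp[i][j] = dp[i-1][j-1]+1 when the i-th and j-th characters match, else max(dp[i-1][j], dp[i][j-1]).
    ·  W  L  R  Z  R  R  M  Z  M
 ·  0  0  0  0  0  0  0  0  0  0
 M  0  0  0  0  0  0  0  1  1  1
 W  0  1  1  1  1  1  1  1  1  1
 Z  0  1  1  1  2  2  2  2  2  2
 H  0  1  1  1  2  2  2  2  2  2
 R  0  1  1  2  2  3  3  3  3  3
 R  0  1  1  2  2  3  4  4  4  4
 Z  0  1  1  2  3  3  4  4  5  5
 Z  0  1  1  2  3  3  4  4  5  5
 D  0  1  1  2  3  3  4  4  5  5
 Z  0  1  1  2  3  3  4  4  5  5
 H  0  1  1  2  3  3  4  4  5  5
dp[11][9] = 5. One LCS (by backtracking along matches): WZRRZ.

5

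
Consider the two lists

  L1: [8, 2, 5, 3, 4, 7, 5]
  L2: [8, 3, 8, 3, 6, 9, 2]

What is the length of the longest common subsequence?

Match 8 [1,3]; then 2 [2,7] — 2 values in the same relative order in both. Since dp[7][7] = 2, nothing longer is possible.

2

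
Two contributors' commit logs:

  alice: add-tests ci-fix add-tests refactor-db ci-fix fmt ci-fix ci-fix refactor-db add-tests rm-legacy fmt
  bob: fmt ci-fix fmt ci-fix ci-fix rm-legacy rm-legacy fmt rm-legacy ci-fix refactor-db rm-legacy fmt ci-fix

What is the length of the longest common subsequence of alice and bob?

Pick ci-fix at alice[2]=bob[4], then ci-fix at alice[5]=bob[5], then fmt at alice[6]=bob[8], then ci-fix at alice[8]=bob[10], then refactor-db at alice[9]=bob[11], then rm-legacy at alice[11]=bob[12], then fmt at alice[12]=bob[13]; all 7 commits appear in both, in order. dp[12][14] = 7 confirms this is the maximum.

7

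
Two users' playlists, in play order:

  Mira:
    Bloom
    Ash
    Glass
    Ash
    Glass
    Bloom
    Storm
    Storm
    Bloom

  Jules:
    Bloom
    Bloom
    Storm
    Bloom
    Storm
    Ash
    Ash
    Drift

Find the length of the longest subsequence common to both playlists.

One common subsequence of length 4: Bloom [1,1] → Bloom [6,2] → Storm [7,3] → Storm [8,5], and the DP table's final entry dp[9][8] is also 4, so no common subsequence is longer.

4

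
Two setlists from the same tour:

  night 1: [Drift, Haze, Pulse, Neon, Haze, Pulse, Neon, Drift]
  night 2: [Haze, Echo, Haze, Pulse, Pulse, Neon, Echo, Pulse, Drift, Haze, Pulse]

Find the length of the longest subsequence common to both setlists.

Taking Haze (night 1 #2, night 2 #3) → Pulse (night 1 #3, night 2 #5) → Neon (night 1 #4, night 2 #6) → Haze (night 1 #5, night 2 #10) → Pulse (night 1 #6, night 2 #11) gives a common subsequence of length 5. Since dp[8][11] = 5, nothing longer is possible.

5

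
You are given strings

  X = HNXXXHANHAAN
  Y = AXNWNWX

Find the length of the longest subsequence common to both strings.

Taking X (X #5, Y #2); then N (X #8, Y #3); then N (X #12, Y #5) gives a common subsequence of length 3, and the DP table's final entry dp[12][7] is also 3, so no common subsequence is longer.

3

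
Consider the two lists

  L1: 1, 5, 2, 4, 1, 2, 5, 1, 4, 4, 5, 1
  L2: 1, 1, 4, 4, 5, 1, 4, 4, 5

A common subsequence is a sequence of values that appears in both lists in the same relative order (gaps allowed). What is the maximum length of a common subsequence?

Let dp[i][j] be the LCS length of the first i values of L1 and the first j values of L2. dp[i][j] = dp[i-1][j-1]+1 when the i-th and j-th values match, else max(dp[i-1][j], dp[i][j-1]).
    ·  1  1  4  4  5  1  4  4  5
 ·  0  0  0  0  0  0  0  0  0  0
 1  0  1  1  1  1  1  1  1  1  1
 5  0  1  1  1  1  2  2  2  2  2
 2  0  1  1  1  1  2  2  2  2  2
 4  0  1  1  2  2  2  2  3  3  3
 1  0  1  2  2  2  2  3  3  3  3
 2  0  1  2  2  2  2  3  3  3  3
 5  0  1  2  2  2  3  3  3  3  4
 1  0  1  2  2  2  3  4  4  4  4
 4  0  1  2  3  3  3  4  5  5  5
 4  0  1  2  3  4  4  4  5  6  6
 5  0  1  2  3  4  5  5  5  6  7
 1  0  1  2  3  4  5  6  6  6  7
dp[12][9] = 7. One LCS (by backtracking along matches): 1, 4, 5, 1, 4, 4, 5.

7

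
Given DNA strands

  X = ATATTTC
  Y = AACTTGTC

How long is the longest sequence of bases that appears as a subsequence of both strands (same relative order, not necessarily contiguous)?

6

One common subsequence of length 6: A at X[1]=Y[1], then A at X[3]=Y[2], then T at X[4]=Y[4], then T at X[5]=Y[5], then T at X[6]=Y[7], then C at X[7]=Y[8]. dp[7][8] = 6 confirms this is the maximum.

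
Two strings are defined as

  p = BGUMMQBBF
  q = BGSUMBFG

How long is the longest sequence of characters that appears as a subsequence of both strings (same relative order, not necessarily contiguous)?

6

Let dp[i][j] be the LCS length of the first i characters of p and the first j characters of q. dp[i][j] = dp[i-1][j-1]+1 when the i-th and j-th characters match, else max(dp[i-1][j], dp[i][j-1]).
    ·  B  G  S  U  M  B  F  G
 ·  0  0  0  0  0  0  0  0  0
 B  0  1  1  1  1  1  1  1  1
 G  0  1  2  2  2  2  2  2  2
 U  0  1  2  2  3  3  3  3  3
 M  0  1  2  2  3  4  4  4  4
 M  0  1  2  2  3  4  4  4  4
 Q  0  1  2  2  3  4  4  4  4
 B  0  1  2  2  3  4  5  5  5
 B  0  1  2  2  3  4  5  5  5
 F  0  1  2  2  3  4  5  6  6
dp[9][8] = 6. One LCS (by backtracking along matches): BGUMBF.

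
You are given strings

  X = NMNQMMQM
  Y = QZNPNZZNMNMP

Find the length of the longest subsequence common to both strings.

4

Let dp[i][j] be the LCS length of the first i characters of X and the first j characters of Y. dp[i][j] = dp[i-1][j-1]+1 when the i-th and j-th characters match, else max(dp[i-1][j], dp[i][j-1]).
    ·  Q  Z  N  P  N  Z  Z  N  M  N  M  P
 ·  0  0  0  0  0  0  0  0  0  0  0  0  0
 N  0  0  0  1  1  1  1  1  1  1  1  1  1
 M  0  0  0  1  1  1  1  1  1  2  2  2  2
 N  0  0  0  1  1  2  2  2  2  2  3  3  3
 Q  0  1  1  1  1  2  2  2  2  2  3  3  3
 M  0  1  1  1  1  2  2  2  2  3  3  4  4
 M  0  1  1  1  1  2  2  2  2  3  3  4  4
 Q  0  1  1  1  1  2  2  2  2  3  3  4  4
 M  0  1  1  1  1  2  2  2  2  3  3  4  4
dp[8][12] = 4. One LCS (by backtracking along matches): NMNM.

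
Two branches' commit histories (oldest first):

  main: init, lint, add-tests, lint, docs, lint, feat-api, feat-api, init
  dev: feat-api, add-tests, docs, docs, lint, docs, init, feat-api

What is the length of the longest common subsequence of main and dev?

Taking add-tests at main[3]=dev[2], lint at main[4]=dev[5], docs at main[5]=dev[6], feat-api at main[8]=dev[8] gives a common subsequence of length 4. Since dp[9][8] = 4, nothing longer is possible.

4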